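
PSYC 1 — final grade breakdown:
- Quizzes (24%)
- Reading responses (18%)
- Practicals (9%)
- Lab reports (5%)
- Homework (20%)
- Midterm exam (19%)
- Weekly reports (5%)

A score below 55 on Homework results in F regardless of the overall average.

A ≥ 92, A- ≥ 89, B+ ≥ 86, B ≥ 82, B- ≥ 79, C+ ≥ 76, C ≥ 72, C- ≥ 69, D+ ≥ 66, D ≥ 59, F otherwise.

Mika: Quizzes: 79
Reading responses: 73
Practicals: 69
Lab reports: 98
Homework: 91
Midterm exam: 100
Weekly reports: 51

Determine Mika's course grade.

B

Homework score 91 ≥ 55: minimum met.
Weighted total:
  Quizzes 79 × 0.24 = 18.96
  Reading responses 73 × 0.18 = 13.14
  Practicals 69 × 0.09 = 6.21
  Lab reports 98 × 0.05 = 4.9
  Homework 91 × 0.2 = 18.2
  Midterm exam 100 × 0.19 = 19
  Weekly reports 51 × 0.05 = 2.55
Sum = 82.96
82.96 is ≥ 82 and < 86 → B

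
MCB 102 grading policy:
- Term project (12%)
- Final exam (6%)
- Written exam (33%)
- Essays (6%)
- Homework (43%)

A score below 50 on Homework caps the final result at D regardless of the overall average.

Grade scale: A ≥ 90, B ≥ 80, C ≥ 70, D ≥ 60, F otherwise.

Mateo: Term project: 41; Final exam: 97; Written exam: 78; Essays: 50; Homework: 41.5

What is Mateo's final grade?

F

Homework score 41.5 < 50: minimum not met.
Weighted total:
  Term project 41 × 0.12 = 4.92
  Final exam 97 × 0.06 = 5.82
  Written exam 78 × 0.33 = 25.74
  Essays 50 × 0.06 = 3
  Homework 41.5 × 0.43 = 17.845
Sum = 57.325
57.325 would be F; cap at D applies → F.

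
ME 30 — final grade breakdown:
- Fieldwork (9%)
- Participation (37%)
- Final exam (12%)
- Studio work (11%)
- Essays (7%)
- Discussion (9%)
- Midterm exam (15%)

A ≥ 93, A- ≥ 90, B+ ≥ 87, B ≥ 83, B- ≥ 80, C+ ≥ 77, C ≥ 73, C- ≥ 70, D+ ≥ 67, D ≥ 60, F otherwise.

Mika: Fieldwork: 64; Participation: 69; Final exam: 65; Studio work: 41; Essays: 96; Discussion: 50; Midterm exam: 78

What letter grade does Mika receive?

Weighted total:
  Fieldwork 64 × 0.09 = 5.76
  Participation 69 × 0.37 = 25.53
  Final exam 65 × 0.12 = 7.8
  Studio work 41 × 0.11 = 4.51
  Essays 96 × 0.07 = 6.72
  Discussion 50 × 0.09 = 4.5
  Midterm exam 78 × 0.15 = 11.7
Sum = 66.52
66.52 is ≥ 60 and < 67 → D

D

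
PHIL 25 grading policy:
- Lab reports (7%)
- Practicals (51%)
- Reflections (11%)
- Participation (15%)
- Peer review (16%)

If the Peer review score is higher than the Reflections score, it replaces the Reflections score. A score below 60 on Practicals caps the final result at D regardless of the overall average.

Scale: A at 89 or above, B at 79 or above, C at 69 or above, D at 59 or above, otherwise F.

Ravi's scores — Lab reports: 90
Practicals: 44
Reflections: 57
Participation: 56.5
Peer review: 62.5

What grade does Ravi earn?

Peer review (62.5) > Reflections (57), so Reflections counts as 62.5.
Practicals score 44 < 60: minimum not met.
Weighted total:
  Lab reports 90 × 0.07 = 6.3
  Practicals 44 × 0.51 = 22.44
  Reflections 62.5 × 0.11 = 6.875
  Participation 56.5 × 0.15 = 8.475
  Peer review 62.5 × 0.16 = 10
Sum = 54.09
54.09 would be F; cap at D applies → F.

F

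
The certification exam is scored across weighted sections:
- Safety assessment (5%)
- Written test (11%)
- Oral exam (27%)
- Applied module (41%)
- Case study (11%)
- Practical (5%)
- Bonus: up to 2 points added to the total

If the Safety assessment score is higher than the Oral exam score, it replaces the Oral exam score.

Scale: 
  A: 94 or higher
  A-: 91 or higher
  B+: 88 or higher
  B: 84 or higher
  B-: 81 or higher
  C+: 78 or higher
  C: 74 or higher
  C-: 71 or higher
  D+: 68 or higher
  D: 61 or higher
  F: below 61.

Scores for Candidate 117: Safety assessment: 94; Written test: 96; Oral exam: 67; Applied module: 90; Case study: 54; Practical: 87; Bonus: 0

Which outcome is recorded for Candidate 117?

Safety assessment (94) > Oral exam (67), so Oral exam counts as 94.
Weighted total:
  Safety assessment 94 × 0.05 = 4.7
  Written test 96 × 0.11 = 10.56
  Oral exam 94 × 0.27 = 25.38
  Applied module 90 × 0.41 = 36.9
  Case study 54 × 0.11 = 5.94
  Practical 87 × 0.05 = 4.35
Sum = 87.83
Bonus: 87.83 + 0 = 87.83
87.83 is ≥ 84 and < 88 → B

B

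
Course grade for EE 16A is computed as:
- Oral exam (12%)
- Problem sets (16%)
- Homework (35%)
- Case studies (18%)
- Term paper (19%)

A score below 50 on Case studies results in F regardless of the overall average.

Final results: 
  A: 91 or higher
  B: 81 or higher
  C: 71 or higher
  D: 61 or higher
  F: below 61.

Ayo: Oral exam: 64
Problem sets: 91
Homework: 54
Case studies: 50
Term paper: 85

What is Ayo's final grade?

Case studies score 50 ≥ 50: minimum met.
Weighted total:
  Oral exam 64 × 0.12 = 7.68
  Problem sets 91 × 0.16 = 14.56
  Homework 54 × 0.35 = 18.9
  Case studies 50 × 0.18 = 9
  Term paper 85 × 0.19 = 16.15
Sum = 66.29
66.29 is ≥ 61 and < 71 → D

D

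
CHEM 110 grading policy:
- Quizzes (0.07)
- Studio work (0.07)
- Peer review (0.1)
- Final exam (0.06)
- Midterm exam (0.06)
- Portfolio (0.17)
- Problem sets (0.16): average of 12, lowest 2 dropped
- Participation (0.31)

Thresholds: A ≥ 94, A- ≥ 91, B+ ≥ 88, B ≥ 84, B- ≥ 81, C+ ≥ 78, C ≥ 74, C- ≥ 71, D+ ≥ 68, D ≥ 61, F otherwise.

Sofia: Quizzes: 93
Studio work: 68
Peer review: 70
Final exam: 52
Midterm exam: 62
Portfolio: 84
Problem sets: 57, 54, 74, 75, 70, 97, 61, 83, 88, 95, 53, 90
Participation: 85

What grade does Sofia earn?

Problem sets: drop 53, 54 → average of remaining 10 = 790/10 = 79
Weighted total:
  Quizzes 93 × 0.07 = 6.51
  Studio work 68 × 0.07 = 4.76
  Peer review 70 × 0.1 = 7
  Final exam 52 × 0.06 = 3.12
  Midterm exam 62 × 0.06 = 3.72
  Portfolio 84 × 0.17 = 14.28
  Problem sets 79 × 0.16 = 12.64
  Participation 85 × 0.31 = 26.35
Sum = 78.38
78.38 is ≥ 78 and < 81 → C+

C+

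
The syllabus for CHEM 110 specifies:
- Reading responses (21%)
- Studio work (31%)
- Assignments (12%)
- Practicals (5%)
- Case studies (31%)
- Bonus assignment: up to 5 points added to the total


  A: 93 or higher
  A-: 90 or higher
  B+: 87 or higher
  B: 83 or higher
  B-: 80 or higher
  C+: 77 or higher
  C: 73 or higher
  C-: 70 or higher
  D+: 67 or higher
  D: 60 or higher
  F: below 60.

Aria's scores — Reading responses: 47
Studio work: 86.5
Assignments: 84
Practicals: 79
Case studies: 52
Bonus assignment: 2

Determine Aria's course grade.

Weighted total:
  Reading responses 47 × 0.21 = 9.87
  Studio work 86.5 × 0.31 = 26.815
  Assignments 84 × 0.12 = 10.08
  Practicals 79 × 0.05 = 3.95
  Case studies 52 × 0.31 = 16.12
Sum = 66.835
Bonus assignment: 66.835 + 2 = 68.835
68.835 is ≥ 67 and < 70 → D+

D+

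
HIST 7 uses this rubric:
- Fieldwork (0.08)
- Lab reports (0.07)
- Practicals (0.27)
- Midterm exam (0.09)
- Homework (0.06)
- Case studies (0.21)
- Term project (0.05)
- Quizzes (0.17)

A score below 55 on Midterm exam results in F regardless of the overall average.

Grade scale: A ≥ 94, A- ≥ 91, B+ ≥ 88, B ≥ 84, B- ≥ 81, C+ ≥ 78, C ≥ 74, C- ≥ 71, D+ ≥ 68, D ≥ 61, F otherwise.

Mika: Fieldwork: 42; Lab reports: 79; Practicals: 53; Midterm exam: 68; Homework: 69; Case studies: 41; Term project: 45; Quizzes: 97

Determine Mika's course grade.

F

Midterm exam score 68 ≥ 55: minimum met.
Weighted total:
  Fieldwork 42 × 0.08 = 3.36
  Lab reports 79 × 0.07 = 5.53
  Practicals 53 × 0.27 = 14.31
  Midterm exam 68 × 0.09 = 6.12
  Homework 69 × 0.06 = 4.14
  Case studies 41 × 0.21 = 8.61
  Term project 45 × 0.05 = 2.25
  Quizzes 97 × 0.17 = 16.49
Sum = 60.81
60.81 < 61 → F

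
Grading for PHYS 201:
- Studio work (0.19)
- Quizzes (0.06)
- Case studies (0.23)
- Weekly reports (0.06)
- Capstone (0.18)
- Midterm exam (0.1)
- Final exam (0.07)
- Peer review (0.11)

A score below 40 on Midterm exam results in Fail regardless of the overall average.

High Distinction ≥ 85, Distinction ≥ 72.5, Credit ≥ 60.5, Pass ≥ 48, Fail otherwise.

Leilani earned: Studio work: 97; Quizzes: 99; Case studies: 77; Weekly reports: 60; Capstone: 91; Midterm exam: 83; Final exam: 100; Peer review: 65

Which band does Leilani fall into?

Midterm exam score 83 ≥ 40: minimum met.
Weighted total:
  Studio work 97 × 0.19 = 18.43
  Quizzes 99 × 0.06 = 5.94
  Case studies 77 × 0.23 = 17.71
  Weekly reports 60 × 0.06 = 3.6
  Capstone 91 × 0.18 = 16.38
  Midterm exam 83 × 0.1 = 8.3
  Final exam 100 × 0.07 = 7
  Peer review 65 × 0.11 = 7.15
Sum = 84.51
84.51 is ≥ 72.5 and < 85 → Distinction

Distinction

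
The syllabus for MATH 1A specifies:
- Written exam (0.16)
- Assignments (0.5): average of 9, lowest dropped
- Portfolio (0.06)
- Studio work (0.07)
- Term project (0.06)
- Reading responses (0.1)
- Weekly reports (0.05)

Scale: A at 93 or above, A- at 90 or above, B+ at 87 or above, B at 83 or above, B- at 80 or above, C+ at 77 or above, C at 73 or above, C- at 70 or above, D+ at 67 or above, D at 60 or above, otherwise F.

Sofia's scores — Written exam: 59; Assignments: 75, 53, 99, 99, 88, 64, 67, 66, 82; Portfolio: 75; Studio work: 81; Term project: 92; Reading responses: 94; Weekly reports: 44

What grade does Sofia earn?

Assignments: drop 53 → average of remaining 8 = 640/8 = 80
Weighted total:
  Written exam 59 × 0.16 = 9.44
  Assignments 80 × 0.5 = 40
  Portfolio 75 × 0.06 = 4.5
  Studio work 81 × 0.07 = 5.67
  Term project 92 × 0.06 = 5.52
  Reading responses 94 × 0.1 = 9.4
  Weekly reports 44 × 0.05 = 2.2
Sum = 76.73
76.73 is ≥ 73 and < 77 → C

C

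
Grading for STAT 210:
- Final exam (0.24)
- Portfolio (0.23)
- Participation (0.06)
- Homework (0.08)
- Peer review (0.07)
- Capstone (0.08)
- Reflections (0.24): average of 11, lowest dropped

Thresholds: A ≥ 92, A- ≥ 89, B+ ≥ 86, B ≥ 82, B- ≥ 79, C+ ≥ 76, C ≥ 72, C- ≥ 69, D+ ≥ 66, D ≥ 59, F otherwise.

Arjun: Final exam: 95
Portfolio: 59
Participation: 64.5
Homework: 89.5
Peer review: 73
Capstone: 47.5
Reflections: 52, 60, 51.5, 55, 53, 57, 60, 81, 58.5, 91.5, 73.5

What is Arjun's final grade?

Reflections: drop 51.5 → average of remaining 10 = 641.5/10 = 64.15
Weighted total:
  Final exam 95 × 0.24 = 22.8
  Portfolio 59 × 0.23 = 13.57
  Participation 64.5 × 0.06 = 3.87
  Homework 89.5 × 0.08 = 7.16
  Peer review 73 × 0.07 = 5.11
  Capstone 47.5 × 0.08 = 3.8
  Reflections 64.15 × 0.24 = 15.396
Sum = 71.706
71.706 is ≥ 69 and < 72 → C-

C-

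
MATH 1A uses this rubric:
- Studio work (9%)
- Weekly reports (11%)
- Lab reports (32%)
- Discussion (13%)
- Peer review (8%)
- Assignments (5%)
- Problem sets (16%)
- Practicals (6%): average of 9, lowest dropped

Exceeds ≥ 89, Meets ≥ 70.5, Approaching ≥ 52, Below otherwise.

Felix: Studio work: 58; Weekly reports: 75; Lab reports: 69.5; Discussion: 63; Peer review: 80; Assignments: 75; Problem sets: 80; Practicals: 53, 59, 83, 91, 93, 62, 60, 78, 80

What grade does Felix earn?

Meets

Practicals: drop 53 → average of remaining 8 = 606/8 = 75.75
Weighted total:
  Studio work 58 × 0.09 = 5.22
  Weekly reports 75 × 0.11 = 8.25
  Lab reports 69.5 × 0.32 = 22.24
  Discussion 63 × 0.13 = 8.19
  Peer review 80 × 0.08 = 6.4
  Assignments 75 × 0.05 = 3.75
  Problem sets 80 × 0.16 = 12.8
  Practicals 75.75 × 0.06 = 4.545
Sum = 71.395
71.395 is ≥ 70.5 and < 89 → Meets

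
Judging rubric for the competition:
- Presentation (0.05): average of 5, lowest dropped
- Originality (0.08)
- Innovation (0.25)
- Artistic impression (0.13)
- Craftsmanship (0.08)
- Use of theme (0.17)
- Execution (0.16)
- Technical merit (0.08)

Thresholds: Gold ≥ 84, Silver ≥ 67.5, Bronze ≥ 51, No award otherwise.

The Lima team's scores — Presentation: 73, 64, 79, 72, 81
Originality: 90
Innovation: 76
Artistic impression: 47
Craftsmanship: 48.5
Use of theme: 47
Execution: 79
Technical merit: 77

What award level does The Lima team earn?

Presentation: drop 64 → average of remaining 4 = 305/4 = 76.25
Weighted total:
  Presentation 76.25 × 0.05 = 3.8125
  Originality 90 × 0.08 = 7.2
  Innovation 76 × 0.25 = 19
  Artistic impression 47 × 0.13 = 6.11
  Craftsmanship 48.5 × 0.08 = 3.88
  Use of theme 47 × 0.17 = 7.99
  Execution 79 × 0.16 = 12.64
  Technical merit 77 × 0.08 = 6.16
Sum = 66.7925
66.7925 is ≥ 51 and < 67.5 → Bronze

Bronze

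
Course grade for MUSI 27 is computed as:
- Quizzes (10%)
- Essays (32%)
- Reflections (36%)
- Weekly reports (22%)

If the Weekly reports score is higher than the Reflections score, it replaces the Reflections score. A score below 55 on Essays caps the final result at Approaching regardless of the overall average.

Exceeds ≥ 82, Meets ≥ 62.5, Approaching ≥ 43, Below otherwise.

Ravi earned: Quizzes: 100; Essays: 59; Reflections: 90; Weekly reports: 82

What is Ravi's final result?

Weekly reports (82) ≤ Reflections (90), so Reflections stays at 90.
Essays score 59 ≥ 55: minimum met.
Weighted total:
  Quizzes 100 × 0.1 = 10
  Essays 59 × 0.32 = 18.88
  Reflections 90 × 0.36 = 32.4
  Weekly reports 82 × 0.22 = 18.04
Sum = 79.32
79.32 is ≥ 62.5 and < 82 → Meets

Meets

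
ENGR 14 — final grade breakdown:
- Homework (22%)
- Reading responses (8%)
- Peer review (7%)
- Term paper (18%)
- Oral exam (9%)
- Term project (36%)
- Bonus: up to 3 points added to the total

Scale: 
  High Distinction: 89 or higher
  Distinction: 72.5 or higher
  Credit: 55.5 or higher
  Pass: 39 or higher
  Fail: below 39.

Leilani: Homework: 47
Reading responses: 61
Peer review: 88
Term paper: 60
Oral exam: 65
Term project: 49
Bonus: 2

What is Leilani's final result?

Weighted total:
  Homework 47 × 0.22 = 10.34
  Reading responses 61 × 0.08 = 4.88
  Peer review 88 × 0.07 = 6.16
  Term paper 60 × 0.18 = 10.8
  Oral exam 65 × 0.09 = 5.85
  Term project 49 × 0.36 = 17.64
Sum = 55.67
Bonus: 55.67 + 2 = 57.67
57.67 is ≥ 55.5 and < 72.5 → Credit

Credit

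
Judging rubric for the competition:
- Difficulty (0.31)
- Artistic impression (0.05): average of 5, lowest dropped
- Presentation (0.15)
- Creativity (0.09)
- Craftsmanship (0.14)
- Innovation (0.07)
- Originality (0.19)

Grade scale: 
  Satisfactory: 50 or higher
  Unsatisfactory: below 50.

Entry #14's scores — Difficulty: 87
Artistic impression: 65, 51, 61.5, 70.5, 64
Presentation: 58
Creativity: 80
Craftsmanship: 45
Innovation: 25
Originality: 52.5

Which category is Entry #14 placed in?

Artistic impression: drop 51 → average of remaining 4 = 261/4 = 65.25
Weighted total:
  Difficulty 87 × 0.31 = 26.97
  Artistic impression 65.25 × 0.05 = 3.2625
  Presentation 58 × 0.15 = 8.7
  Creativity 80 × 0.09 = 7.2
  Craftsmanship 45 × 0.14 = 6.3
  Innovation 25 × 0.07 = 1.75
  Originality 52.5 × 0.19 = 9.975
Sum = 64.1575
64.1575 ≥ 50 → Satisfactory

Satisfactory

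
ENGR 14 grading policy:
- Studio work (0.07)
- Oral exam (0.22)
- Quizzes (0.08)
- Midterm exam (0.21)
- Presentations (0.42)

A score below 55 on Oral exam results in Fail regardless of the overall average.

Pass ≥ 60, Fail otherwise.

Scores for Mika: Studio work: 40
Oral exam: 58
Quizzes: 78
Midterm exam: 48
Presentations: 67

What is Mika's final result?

Pass

Oral exam score 58 ≥ 55: minimum met.
Weighted total:
  Studio work 40 × 0.07 = 2.8
  Oral exam 58 × 0.22 = 12.76
  Quizzes 78 × 0.08 = 6.24
  Midterm exam 48 × 0.21 = 10.08
  Presentations 67 × 0.42 = 28.14
Sum = 60.02
60.02 ≥ 60 → Pass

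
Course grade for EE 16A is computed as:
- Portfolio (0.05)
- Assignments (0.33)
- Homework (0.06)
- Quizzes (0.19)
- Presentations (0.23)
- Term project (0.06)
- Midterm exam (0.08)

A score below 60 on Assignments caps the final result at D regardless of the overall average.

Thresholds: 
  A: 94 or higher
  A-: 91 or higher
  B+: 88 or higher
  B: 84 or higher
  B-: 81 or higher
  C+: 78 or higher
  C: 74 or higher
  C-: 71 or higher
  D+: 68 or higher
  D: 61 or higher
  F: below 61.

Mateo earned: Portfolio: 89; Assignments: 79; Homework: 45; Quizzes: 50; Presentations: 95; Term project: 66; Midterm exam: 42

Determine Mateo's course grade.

C-

Assignments score 79 ≥ 60: minimum met.
Weighted total:
  Portfolio 89 × 0.05 = 4.45
  Assignments 79 × 0.33 = 26.07
  Homework 45 × 0.06 = 2.7
  Quizzes 50 × 0.19 = 9.5
  Presentations 95 × 0.23 = 21.85
  Term project 66 × 0.06 = 3.96
  Midterm exam 42 × 0.08 = 3.36
Sum = 71.89
71.89 is ≥ 71 and < 74 → C-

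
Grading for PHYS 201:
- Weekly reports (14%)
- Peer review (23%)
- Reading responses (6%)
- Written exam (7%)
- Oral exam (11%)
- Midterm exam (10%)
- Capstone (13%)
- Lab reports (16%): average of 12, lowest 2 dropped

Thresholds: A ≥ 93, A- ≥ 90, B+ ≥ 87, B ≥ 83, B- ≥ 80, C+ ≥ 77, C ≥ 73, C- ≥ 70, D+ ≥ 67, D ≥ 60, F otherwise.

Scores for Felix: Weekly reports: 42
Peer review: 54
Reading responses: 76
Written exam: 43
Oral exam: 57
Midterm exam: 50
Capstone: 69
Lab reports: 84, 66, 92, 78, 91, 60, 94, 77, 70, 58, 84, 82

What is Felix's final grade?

Lab reports: drop 58, 60 → average of remaining 10 = 818/10 = 81.8
Weighted total:
  Weekly reports 42 × 0.14 = 5.88
  Peer review 54 × 0.23 = 12.42
  Reading responses 76 × 0.06 = 4.56
  Written exam 43 × 0.07 = 3.01
  Oral exam 57 × 0.11 = 6.27
  Midterm exam 50 × 0.1 = 5
  Capstone 69 × 0.13 = 8.97
  Lab reports 81.8 × 0.16 = 13.088
Sum = 59.198
59.198 < 60 → F

F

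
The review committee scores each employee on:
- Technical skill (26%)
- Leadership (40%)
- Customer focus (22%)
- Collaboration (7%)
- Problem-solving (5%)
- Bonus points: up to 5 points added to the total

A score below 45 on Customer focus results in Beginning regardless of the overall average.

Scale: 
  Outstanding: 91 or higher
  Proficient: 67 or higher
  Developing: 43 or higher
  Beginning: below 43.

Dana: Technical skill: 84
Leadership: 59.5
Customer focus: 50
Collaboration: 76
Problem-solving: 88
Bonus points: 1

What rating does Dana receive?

Proficient

Customer focus score 50 ≥ 45: minimum met.
Weighted total:
  Technical skill 84 × 0.26 = 21.84
  Leadership 59.5 × 0.4 = 23.8
  Customer focus 50 × 0.22 = 11
  Collaboration 76 × 0.07 = 5.32
  Problem-solving 88 × 0.05 = 4.4
Sum = 66.36
Bonus points: 66.36 + 1 = 67.36
67.36 is ≥ 67 and < 91 → Proficient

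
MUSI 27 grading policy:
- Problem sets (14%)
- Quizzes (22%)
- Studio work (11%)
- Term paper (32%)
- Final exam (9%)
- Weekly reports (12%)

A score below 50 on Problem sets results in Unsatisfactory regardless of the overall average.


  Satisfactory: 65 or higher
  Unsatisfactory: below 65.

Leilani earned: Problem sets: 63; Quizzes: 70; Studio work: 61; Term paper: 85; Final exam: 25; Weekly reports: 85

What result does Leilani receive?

Problem sets score 63 ≥ 50: minimum met.
Weighted total:
  Problem sets 63 × 0.14 = 8.82
  Quizzes 70 × 0.22 = 15.4
  Studio work 61 × 0.11 = 6.71
  Term paper 85 × 0.32 = 27.2
  Final exam 25 × 0.09 = 2.25
  Weekly reports 85 × 0.12 = 10.2
Sum = 70.58
70.58 ≥ 65 → Satisfactory

Satisfactory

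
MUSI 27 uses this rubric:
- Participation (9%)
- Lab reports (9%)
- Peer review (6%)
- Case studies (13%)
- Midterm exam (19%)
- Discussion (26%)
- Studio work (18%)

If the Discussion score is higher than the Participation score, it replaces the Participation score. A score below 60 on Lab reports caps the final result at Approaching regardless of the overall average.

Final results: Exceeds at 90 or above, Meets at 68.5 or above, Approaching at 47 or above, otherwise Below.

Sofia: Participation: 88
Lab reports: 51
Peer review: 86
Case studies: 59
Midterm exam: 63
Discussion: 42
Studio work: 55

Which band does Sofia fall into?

Approaching

Discussion (42) ≤ Participation (88), so Participation stays at 88.
Lab reports score 51 < 60: minimum not met.
Weighted total:
  Participation 88 × 0.09 = 7.92
  Lab reports 51 × 0.09 = 4.59
  Peer review 86 × 0.06 = 5.16
  Case studies 59 × 0.13 = 7.67
  Midterm exam 63 × 0.19 = 11.97
  Discussion 42 × 0.26 = 10.92
  Studio work 55 × 0.18 = 9.9
Sum = 58.13
58.13 would be Approaching; cap at Approaching applies → Approaching.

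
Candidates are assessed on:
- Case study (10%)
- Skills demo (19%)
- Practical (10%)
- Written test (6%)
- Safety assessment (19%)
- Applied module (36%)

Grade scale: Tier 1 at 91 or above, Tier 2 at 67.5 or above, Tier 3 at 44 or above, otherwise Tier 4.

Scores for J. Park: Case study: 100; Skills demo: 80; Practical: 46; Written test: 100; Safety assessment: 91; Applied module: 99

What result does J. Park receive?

Weighted total:
  Case study 100 × 0.1 = 10
  Skills demo 80 × 0.19 = 15.2
  Practical 46 × 0.1 = 4.6
  Written test 100 × 0.06 = 6
  Safety assessment 91 × 0.19 = 17.29
  Applied module 99 × 0.36 = 35.64
Sum = 88.73
88.73 is ≥ 67.5 and < 91 → Tier 2

Tier 2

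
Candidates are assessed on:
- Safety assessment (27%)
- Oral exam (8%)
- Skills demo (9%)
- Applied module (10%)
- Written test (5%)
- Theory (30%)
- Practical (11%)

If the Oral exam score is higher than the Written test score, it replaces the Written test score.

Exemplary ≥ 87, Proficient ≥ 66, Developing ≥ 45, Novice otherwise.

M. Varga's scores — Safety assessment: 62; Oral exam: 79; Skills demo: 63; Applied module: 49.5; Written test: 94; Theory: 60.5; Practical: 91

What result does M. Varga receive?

Proficient

Oral exam (79) ≤ Written test (94), so Written test stays at 94.
Weighted total:
  Safety assessment 62 × 0.27 = 16.74
  Oral exam 79 × 0.08 = 6.32
  Skills demo 63 × 0.09 = 5.67
  Applied module 49.5 × 0.1 = 4.95
  Written test 94 × 0.05 = 4.7
  Theory 60.5 × 0.3 = 18.15
  Practical 91 × 0.11 = 10.01
Sum = 66.54
66.54 is ≥ 66 and < 87 → Proficient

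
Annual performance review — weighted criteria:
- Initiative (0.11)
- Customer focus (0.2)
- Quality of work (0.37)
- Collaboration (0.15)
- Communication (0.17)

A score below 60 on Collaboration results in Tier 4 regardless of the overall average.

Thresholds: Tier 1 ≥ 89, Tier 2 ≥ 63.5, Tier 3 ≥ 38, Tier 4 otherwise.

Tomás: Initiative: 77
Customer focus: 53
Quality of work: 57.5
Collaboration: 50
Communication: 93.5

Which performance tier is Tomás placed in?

Collaboration score 50 < 60: minimum not met.
Weighted total:
  Initiative 77 × 0.11 = 8.47
  Customer focus 53 × 0.2 = 10.6
  Quality of work 57.5 × 0.37 = 21.275
  Collaboration 50 × 0.15 = 7.5
  Communication 93.5 × 0.17 = 15.895
Sum = 63.74
Because the Collaboration minimum was not met, the result is Tier 4.

Tier 4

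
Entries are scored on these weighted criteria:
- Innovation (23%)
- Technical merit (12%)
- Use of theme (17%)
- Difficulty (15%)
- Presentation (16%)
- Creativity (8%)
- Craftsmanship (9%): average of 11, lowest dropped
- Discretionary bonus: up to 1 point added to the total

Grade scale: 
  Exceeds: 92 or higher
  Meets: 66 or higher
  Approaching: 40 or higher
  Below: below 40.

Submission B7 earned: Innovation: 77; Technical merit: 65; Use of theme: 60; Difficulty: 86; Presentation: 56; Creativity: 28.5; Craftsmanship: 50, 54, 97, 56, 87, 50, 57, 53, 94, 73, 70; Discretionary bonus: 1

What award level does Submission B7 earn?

Meets

Craftsmanship: drop 50 → average of remaining 10 = 691/10 = 69.1
Weighted total:
  Innovation 77 × 0.23 = 17.71
  Technical merit 65 × 0.12 = 7.8
  Use of theme 60 × 0.17 = 10.2
  Difficulty 86 × 0.15 = 12.9
  Presentation 56 × 0.16 = 8.96
  Creativity 28.5 × 0.08 = 2.28
  Craftsmanship 69.1 × 0.09 = 6.219
Sum = 66.069
Discretionary bonus: 66.069 + 1 = 67.069
67.069 is ≥ 66 and < 92 → Meets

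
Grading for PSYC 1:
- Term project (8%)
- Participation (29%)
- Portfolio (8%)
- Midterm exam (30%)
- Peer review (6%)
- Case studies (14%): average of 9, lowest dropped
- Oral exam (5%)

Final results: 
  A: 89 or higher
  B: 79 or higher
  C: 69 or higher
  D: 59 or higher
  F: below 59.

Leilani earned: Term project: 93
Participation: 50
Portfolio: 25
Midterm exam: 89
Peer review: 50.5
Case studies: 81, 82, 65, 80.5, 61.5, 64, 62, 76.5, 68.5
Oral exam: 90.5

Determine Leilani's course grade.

Case studies: drop 61.5 → average of remaining 8 = 579.5/8 = 72.4375
Weighted total:
  Term project 93 × 0.08 = 7.44
  Participation 50 × 0.29 = 14.5
  Portfolio 25 × 0.08 = 2
  Midterm exam 89 × 0.3 = 26.7
  Peer review 50.5 × 0.06 = 3.03
  Case studies 72.4375 × 0.14 = 10.14125
  Oral exam 90.5 × 0.05 = 4.525
Sum = 68.33625
68.33625 is ≥ 59 and < 69 → D

D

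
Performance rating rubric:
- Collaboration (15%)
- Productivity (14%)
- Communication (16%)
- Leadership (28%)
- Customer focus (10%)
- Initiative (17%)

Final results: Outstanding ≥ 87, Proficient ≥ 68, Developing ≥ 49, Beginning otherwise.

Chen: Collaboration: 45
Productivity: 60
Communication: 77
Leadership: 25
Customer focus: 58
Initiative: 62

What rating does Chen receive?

Developing

Weighted total:
  Collaboration 45 × 0.15 = 6.75
  Productivity 60 × 0.14 = 8.4
  Communication 77 × 0.16 = 12.32
  Leadership 25 × 0.28 = 7
  Customer focus 58 × 0.1 = 5.8
  Initiative 62 × 0.17 = 10.54
Sum = 50.81
50.81 is ≥ 49 and < 68 → Developing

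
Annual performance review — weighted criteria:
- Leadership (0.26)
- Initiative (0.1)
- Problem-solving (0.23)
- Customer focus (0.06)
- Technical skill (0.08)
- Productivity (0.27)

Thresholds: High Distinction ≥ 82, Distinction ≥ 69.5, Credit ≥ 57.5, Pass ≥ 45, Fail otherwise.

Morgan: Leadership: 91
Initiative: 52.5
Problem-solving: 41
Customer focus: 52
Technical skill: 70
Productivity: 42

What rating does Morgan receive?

Credit

Weighted total:
  Leadership 91 × 0.26 = 23.66
  Initiative 52.5 × 0.1 = 5.25
  Problem-solving 41 × 0.23 = 9.43
  Customer focus 52 × 0.06 = 3.12
  Technical skill 70 × 0.08 = 5.6
  Productivity 42 × 0.27 = 11.34
Sum = 58.4
58.4 is ≥ 57.5 and < 69.5 → Credit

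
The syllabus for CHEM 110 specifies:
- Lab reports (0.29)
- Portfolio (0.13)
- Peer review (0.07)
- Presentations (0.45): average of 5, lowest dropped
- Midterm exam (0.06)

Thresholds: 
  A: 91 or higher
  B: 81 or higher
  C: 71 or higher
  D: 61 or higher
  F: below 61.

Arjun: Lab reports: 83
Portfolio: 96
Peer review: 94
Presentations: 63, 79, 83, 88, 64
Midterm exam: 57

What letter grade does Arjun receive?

Presentations: drop 63 → average of remaining 4 = 314/4 = 78.5
Weighted total:
  Lab reports 83 × 0.29 = 24.07
  Portfolio 96 × 0.13 = 12.48
  Peer review 94 × 0.07 = 6.58
  Presentations 78.5 × 0.45 = 35.325
  Midterm exam 57 × 0.06 = 3.42
Sum = 81.875
81.875 is ≥ 81 and < 91 → B

B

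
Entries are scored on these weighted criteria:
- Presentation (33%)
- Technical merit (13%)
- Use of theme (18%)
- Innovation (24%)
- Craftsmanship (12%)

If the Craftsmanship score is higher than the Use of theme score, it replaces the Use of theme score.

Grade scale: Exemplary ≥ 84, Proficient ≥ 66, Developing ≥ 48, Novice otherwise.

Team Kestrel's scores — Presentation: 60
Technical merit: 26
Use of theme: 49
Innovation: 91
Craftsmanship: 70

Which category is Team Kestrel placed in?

Proficient

Craftsmanship (70) > Use of theme (49), so Use of theme counts as 70.
Weighted total:
  Presentation 60 × 0.33 = 19.8
  Technical merit 26 × 0.13 = 3.38
  Use of theme 70 × 0.18 = 12.6
  Innovation 91 × 0.24 = 21.84
  Craftsmanship 70 × 0.12 = 8.4
Sum = 66.02
66.02 is ≥ 66 and < 84 → Proficient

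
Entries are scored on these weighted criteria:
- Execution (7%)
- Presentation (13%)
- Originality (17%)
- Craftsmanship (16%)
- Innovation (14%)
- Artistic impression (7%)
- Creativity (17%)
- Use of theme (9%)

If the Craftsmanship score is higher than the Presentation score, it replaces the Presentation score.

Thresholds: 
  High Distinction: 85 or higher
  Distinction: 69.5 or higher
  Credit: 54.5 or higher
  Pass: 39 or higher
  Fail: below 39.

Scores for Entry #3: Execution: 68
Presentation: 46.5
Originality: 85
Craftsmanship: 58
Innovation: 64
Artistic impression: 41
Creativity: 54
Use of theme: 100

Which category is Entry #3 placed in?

Craftsmanship (58) > Presentation (46.5), so Presentation counts as 58.
Weighted total:
  Execution 68 × 0.07 = 4.76
  Presentation 58 × 0.13 = 7.54
  Originality 85 × 0.17 = 14.45
  Craftsmanship 58 × 0.16 = 9.28
  Innovation 64 × 0.14 = 8.96
  Artistic impression 41 × 0.07 = 2.87
  Creativity 54 × 0.17 = 9.18
  Use of theme 100 × 0.09 = 9
Sum = 66.04
66.04 is ≥ 54.5 and < 69.5 → Credit

Credit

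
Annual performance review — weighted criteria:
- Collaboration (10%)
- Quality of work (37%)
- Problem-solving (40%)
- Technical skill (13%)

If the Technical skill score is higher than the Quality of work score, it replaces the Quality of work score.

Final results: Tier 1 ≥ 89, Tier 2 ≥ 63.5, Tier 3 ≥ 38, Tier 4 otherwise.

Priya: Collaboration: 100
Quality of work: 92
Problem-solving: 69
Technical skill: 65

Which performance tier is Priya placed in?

Tier 2

Technical skill (65) ≤ Quality of work (92), so Quality of work stays at 92.
Weighted total:
  Collaboration 100 × 0.1 = 10
  Quality of work 92 × 0.37 = 34.04
  Problem-solving 69 × 0.4 = 27.6
  Technical skill 65 × 0.13 = 8.45
Sum = 80.09
80.09 is ≥ 63.5 and < 89 → Tier 2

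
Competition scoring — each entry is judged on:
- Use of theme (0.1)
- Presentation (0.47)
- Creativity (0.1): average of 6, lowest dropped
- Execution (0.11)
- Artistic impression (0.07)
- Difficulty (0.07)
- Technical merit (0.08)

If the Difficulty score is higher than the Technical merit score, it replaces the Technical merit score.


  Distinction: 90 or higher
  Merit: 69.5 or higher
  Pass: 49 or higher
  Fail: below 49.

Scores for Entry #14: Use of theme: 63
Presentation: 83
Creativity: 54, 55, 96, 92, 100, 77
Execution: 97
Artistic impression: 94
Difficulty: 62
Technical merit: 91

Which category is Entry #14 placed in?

Merit

Creativity: drop 54 → average of remaining 5 = 420/5 = 84
Difficulty (62) ≤ Technical merit (91), so Technical merit stays at 91.
Weighted total:
  Use of theme 63 × 0.1 = 6.3
  Presentation 83 × 0.47 = 39.01
  Creativity 84 × 0.1 = 8.4
  Execution 97 × 0.11 = 10.67
  Artistic impression 94 × 0.07 = 6.58
  Difficulty 62 × 0.07 = 4.34
  Technical merit 91 × 0.08 = 7.28
Sum = 82.58
82.58 is ≥ 69.5 and < 90 → Merit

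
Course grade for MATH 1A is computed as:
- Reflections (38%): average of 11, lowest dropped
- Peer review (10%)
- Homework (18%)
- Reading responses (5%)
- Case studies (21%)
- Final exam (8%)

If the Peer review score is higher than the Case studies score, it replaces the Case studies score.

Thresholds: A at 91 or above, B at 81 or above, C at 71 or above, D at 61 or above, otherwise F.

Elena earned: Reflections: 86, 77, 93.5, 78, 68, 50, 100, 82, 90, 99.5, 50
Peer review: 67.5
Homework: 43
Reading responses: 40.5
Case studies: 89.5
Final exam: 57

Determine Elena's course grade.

Reflections: drop 50 → average of remaining 10 = 824/10 = 82.4
Peer review (67.5) ≤ Case studies (89.5), so Case studies stays at 89.5.
Weighted total:
  Reflections 82.4 × 0.38 = 31.312
  Peer review 67.5 × 0.1 = 6.75
  Homework 43 × 0.18 = 7.74
  Reading responses 40.5 × 0.05 = 2.025
  Case studies 89.5 × 0.21 = 18.795
  Final exam 57 × 0.08 = 4.56
Sum = 71.182
71.182 is ≥ 71 and < 81 → C

C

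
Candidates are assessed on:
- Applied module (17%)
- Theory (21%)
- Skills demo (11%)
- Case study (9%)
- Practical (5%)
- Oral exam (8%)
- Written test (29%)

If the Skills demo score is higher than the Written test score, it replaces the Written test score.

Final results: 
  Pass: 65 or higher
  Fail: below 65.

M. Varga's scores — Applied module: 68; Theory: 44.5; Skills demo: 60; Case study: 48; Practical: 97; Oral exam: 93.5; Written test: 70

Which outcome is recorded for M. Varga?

Fail

Skills demo (60) ≤ Written test (70), so Written test stays at 70.
Weighted total:
  Applied module 68 × 0.17 = 11.56
  Theory 44.5 × 0.21 = 9.345
  Skills demo 60 × 0.11 = 6.6
  Case study 48 × 0.09 = 4.32
  Practical 97 × 0.05 = 4.85
  Oral exam 93.5 × 0.08 = 7.48
  Written test 70 × 0.29 = 20.3
Sum = 64.455
64.455 < 65 → Fail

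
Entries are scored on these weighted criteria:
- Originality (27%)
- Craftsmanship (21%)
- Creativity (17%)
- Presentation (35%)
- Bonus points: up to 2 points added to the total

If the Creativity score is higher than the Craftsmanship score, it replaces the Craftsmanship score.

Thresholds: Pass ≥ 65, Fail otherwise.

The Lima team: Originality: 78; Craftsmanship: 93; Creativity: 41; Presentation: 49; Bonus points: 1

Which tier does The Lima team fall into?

Creativity (41) ≤ Craftsmanship (93), so Craftsmanship stays at 93.
Weighted total:
  Originality 78 × 0.27 = 21.06
  Craftsmanship 93 × 0.21 = 19.53
  Creativity 41 × 0.17 = 6.97
  Presentation 49 × 0.35 = 17.15
Sum = 64.71
Bonus points: 64.71 + 1 = 65.71
65.71 ≥ 65 → Pass

Pass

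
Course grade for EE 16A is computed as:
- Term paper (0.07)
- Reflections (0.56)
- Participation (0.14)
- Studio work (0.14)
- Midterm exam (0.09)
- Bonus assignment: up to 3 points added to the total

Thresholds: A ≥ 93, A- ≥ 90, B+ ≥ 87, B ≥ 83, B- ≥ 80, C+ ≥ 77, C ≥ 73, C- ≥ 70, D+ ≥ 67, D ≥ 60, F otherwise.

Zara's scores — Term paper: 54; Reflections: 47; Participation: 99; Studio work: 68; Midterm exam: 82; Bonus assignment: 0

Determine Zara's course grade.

Weighted total:
  Term paper 54 × 0.07 = 3.78
  Reflections 47 × 0.56 = 26.32
  Participation 99 × 0.14 = 13.86
  Studio work 68 × 0.14 = 9.52
  Midterm exam 82 × 0.09 = 7.38
Sum = 60.86
Bonus assignment: 60.86 + 0 = 60.86
60.86 is ≥ 60 and < 67 → D

D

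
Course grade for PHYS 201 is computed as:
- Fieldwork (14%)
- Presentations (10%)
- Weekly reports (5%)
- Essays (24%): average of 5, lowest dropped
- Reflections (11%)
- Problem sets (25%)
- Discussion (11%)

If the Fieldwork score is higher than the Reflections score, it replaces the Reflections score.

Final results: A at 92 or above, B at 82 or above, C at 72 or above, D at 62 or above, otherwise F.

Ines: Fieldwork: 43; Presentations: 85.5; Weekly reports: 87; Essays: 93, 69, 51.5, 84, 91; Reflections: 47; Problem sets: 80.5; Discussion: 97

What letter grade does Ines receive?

C

Essays: drop 51.5 → average of remaining 4 = 337/4 = 84.25
Fieldwork (43) ≤ Reflections (47), so Reflections stays at 47.
Weighted total:
  Fieldwork 43 × 0.14 = 6.02
  Presentations 85.5 × 0.1 = 8.55
  Weekly reports 87 × 0.05 = 4.35
  Essays 84.25 × 0.24 = 20.22
  Reflections 47 × 0.11 = 5.17
  Problem sets 80.5 × 0.25 = 20.125
  Discussion 97 × 0.11 = 10.67
Sum = 75.105
75.105 is ≥ 72 and < 82 → C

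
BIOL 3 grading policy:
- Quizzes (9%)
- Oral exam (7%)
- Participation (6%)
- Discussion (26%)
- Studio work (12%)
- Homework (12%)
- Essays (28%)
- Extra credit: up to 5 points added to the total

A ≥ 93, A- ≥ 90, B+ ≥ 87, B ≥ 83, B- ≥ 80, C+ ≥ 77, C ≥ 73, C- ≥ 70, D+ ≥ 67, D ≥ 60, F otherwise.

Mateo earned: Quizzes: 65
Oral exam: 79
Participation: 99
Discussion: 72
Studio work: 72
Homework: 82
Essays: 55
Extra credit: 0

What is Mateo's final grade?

Weighted total:
  Quizzes 65 × 0.09 = 5.85
  Oral exam 79 × 0.07 = 5.53
  Participation 99 × 0.06 = 5.94
  Discussion 72 × 0.26 = 18.72
  Studio work 72 × 0.12 = 8.64
  Homework 82 × 0.12 = 9.84
  Essays 55 × 0.28 = 15.4
Sum = 69.92
Extra credit: 69.92 + 0 = 69.92
69.92 is ≥ 67 and < 70 → D+

D+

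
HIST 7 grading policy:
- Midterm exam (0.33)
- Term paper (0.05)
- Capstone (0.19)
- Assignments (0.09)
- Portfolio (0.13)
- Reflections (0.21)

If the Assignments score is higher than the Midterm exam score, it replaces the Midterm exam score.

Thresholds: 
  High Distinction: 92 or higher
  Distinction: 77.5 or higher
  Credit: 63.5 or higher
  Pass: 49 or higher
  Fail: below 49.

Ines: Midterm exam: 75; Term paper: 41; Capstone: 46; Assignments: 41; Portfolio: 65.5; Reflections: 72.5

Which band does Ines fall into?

Assignments (41) ≤ Midterm exam (75), so Midterm exam stays at 75.
Weighted total:
  Midterm exam 75 × 0.33 = 24.75
  Term paper 41 × 0.05 = 2.05
  Capstone 46 × 0.19 = 8.74
  Assignments 41 × 0.09 = 3.69
  Portfolio 65.5 × 0.13 = 8.515
  Reflections 72.5 × 0.21 = 15.225
Sum = 62.97
62.97 is ≥ 49 and < 63.5 → Pass

Pass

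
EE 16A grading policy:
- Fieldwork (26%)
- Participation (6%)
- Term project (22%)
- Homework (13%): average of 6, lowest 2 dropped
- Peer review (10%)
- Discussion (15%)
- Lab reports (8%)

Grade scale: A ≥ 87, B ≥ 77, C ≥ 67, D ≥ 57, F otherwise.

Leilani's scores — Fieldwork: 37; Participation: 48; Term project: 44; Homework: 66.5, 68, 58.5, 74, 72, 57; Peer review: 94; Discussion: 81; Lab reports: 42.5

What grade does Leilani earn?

F

Homework: drop 57, 58.5 → average of remaining 4 = 280.5/4 = 70.125
Weighted total:
  Fieldwork 37 × 0.26 = 9.62
  Participation 48 × 0.06 = 2.88
  Term project 44 × 0.22 = 9.68
  Homework 70.125 × 0.13 = 9.11625
  Peer review 94 × 0.1 = 9.4
  Discussion 81 × 0.15 = 12.15
  Lab reports 42.5 × 0.08 = 3.4
Sum = 56.24625
56.24625 < 57 → F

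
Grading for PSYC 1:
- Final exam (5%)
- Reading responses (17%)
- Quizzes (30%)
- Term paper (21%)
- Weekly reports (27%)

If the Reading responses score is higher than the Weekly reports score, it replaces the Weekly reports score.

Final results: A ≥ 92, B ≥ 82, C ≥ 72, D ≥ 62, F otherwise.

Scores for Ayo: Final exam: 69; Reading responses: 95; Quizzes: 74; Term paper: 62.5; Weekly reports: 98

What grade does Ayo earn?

Reading responses (95) ≤ Weekly reports (98), so Weekly reports stays at 98.
Weighted total:
  Final exam 69 × 0.05 = 3.45
  Reading responses 95 × 0.17 = 16.15
  Quizzes 74 × 0.3 = 22.2
  Term paper 62.5 × 0.21 = 13.125
  Weekly reports 98 × 0.27 = 26.46
Sum = 81.385
81.385 is ≥ 72 and < 82 → C

C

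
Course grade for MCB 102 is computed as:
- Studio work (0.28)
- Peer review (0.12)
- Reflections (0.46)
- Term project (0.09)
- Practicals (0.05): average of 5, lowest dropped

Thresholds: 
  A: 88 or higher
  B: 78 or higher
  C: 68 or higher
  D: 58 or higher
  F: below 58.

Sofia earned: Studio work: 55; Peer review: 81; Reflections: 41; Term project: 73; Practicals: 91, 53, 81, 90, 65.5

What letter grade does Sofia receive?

F

Practicals: drop 53 → average of remaining 4 = 327.5/4 = 81.875
Weighted total:
  Studio work 55 × 0.28 = 15.4
  Peer review 81 × 0.12 = 9.72
  Reflections 41 × 0.46 = 18.86
  Term project 73 × 0.09 = 6.57
  Practicals 81.875 × 0.05 = 4.09375
Sum = 54.64375
54.64375 < 58 → F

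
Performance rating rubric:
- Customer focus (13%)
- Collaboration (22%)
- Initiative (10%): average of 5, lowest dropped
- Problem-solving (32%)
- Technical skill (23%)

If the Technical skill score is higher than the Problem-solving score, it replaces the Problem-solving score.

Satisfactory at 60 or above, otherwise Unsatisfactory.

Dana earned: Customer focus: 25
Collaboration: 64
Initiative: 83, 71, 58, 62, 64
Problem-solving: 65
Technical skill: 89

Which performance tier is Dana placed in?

Satisfactory

Initiative: drop 58 → average of remaining 4 = 280/4 = 70
Technical skill (89) > Problem-solving (65), so Problem-solving counts as 89.
Weighted total:
  Customer focus 25 × 0.13 = 3.25
  Collaboration 64 × 0.22 = 14.08
  Initiative 70 × 0.1 = 7
  Problem-solving 89 × 0.32 = 28.48
  Technical skill 89 × 0.23 = 20.47
Sum = 73.28
73.28 ≥ 60 → Satisfactory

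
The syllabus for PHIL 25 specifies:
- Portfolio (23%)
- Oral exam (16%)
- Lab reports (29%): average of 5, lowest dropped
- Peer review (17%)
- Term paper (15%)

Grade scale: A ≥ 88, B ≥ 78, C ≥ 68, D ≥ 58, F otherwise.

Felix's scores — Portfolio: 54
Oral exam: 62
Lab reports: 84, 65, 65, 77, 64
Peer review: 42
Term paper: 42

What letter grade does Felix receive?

F

Lab reports: drop 64 → average of remaining 4 = 291/4 = 72.75
Weighted total:
  Portfolio 54 × 0.23 = 12.42
  Oral exam 62 × 0.16 = 9.92
  Lab reports 72.75 × 0.29 = 21.0975
  Peer review 42 × 0.17 = 7.14
  Term paper 42 × 0.15 = 6.3
Sum = 56.8775
56.8775 < 58 → F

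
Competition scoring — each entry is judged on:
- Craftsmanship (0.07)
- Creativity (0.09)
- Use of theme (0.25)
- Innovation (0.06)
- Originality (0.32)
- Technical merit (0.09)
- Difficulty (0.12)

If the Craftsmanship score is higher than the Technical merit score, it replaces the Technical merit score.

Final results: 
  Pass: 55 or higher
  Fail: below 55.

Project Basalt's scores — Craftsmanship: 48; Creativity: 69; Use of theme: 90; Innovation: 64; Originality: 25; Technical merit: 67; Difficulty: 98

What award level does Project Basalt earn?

Pass

Craftsmanship (48) ≤ Technical merit (67), so Technical merit stays at 67.
Weighted total:
  Craftsmanship 48 × 0.07 = 3.36
  Creativity 69 × 0.09 = 6.21
  Use of theme 90 × 0.25 = 22.5
  Innovation 64 × 0.06 = 3.84
  Originality 25 × 0.32 = 8
  Technical merit 67 × 0.09 = 6.03
  Difficulty 98 × 0.12 = 11.76
Sum = 61.7
61.7 ≥ 55 → Pass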